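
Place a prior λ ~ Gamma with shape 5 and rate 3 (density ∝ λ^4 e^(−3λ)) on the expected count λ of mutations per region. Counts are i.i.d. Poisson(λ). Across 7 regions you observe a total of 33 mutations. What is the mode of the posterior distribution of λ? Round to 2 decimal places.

λ̂_MAP = 3.70

Σxᵢ = 33, n = 7.
Posterior ∝ λ^4e^(−3λ) · λ^33e^(−7λ) = λ^37e^(−10λ), i.e. Gamma(shape=38, rate=10).
The mode of a Gamma(a, b) with a ≥ 1 (shape–rate) is (a−1)/b = 37/10 ≈ 3.70.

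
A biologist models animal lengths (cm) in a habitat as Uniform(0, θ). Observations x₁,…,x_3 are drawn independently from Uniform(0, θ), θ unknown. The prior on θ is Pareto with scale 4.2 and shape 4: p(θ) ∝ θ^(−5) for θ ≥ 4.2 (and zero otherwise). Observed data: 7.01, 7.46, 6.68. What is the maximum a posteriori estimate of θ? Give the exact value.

θ̂_MAP = 7.46

The Uniform(0, θ) likelihood is θ^(−n) for θ ≥ max(xᵢ), zero otherwise. Here max(xᵢ) = 7.46.
Posterior ∝ θ^(−5) · θ^(−3) = θ^(−8) on θ ≥ max(4.2, 7.46) = 7.46.
This density is strictly decreasing in θ, so the posterior mode lies at the lower boundary of the support.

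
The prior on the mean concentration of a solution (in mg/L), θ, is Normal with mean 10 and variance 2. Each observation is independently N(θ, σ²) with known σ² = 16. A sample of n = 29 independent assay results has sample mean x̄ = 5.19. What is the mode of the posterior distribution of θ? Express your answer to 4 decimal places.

θ̂_MAP = 6.2300

n = 29, x̄ = 5.19.
For a Normal prior and Normal likelihood with known variance, the posterior is Normal; its mode equals its mean, the precision-weighted average.
Prior precision 1/σ₀² = 1/2 = 0.5; data precision n/σ² = 29/16 = 1.8125.
θ̂ = (0.5·10 + 1.8125·5.19) / (0.5 + 1.8125) = 14.406875/2.3125 = 6.2300.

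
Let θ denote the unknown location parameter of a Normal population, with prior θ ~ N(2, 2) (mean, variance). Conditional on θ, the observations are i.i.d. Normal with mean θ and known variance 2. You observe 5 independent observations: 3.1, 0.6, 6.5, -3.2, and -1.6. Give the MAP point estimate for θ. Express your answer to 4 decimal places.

θ̂_MAP = 1.2333

n = 5; x̄ = (3.1 + 0.6 + 6.5 + (-3.2) + (-1.6))/5 = 5.4/5 = 1.08.
For a Normal prior and Normal likelihood with known variance, the posterior is Normal; its mode equals its mean, the precision-weighted average.
Prior precision 1/σ₀² = 1/2 = 0.5; data precision n/σ² = 5/2 = 2.5.
θ̂ = (0.5·2 + 2.5·1.08) / (0.5 + 2.5) = 3.7/3 = 37/30 ≈ 1.2333.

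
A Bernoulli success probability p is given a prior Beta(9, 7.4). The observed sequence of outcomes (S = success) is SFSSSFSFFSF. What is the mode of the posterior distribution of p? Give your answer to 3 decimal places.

p̂_MAP = 0.551

Prior: Beta(9, 7.4).
Data: 6 successes in 11 trials (from the sequence). The binomial likelihood contributes p^6(1−p)^5, so the posterior is Beta(9+6, 7.4+5) = Beta(15, 12.4).
For Beta(a, b) with a, b > 1 the mode is (a−1)/(a+b−2) = 14/25.4 ≈ 0.551.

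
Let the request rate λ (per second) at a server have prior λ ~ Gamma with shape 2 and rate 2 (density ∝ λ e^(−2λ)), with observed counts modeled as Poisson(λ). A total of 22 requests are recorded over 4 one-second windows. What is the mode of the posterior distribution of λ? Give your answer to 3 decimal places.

λ̂_MAP = 3.833

Σxᵢ = 22, n = 4.
Posterior ∝ λe^(−2λ) · λ^22e^(−4λ) = λ^23e^(−6λ), i.e. Gamma(shape=24, rate=6).
The mode of a Gamma(a, b) with a ≥ 1 (shape–rate) is (a−1)/b = 23/6 ≈ 3.833.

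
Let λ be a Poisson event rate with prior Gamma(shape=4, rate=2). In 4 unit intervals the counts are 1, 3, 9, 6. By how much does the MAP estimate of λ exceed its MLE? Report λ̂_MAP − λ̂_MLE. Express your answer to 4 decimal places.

MAP − MLE = -1.0833

Σxᵢ = 19. Posterior is Gamma(23, 6); MAP = (23−1)/6 = 22/6 ≈ 3.66667.
MLE = x̄ = 19/4 ≈ 4.75000.
Difference = 22/6 − 19/4 = -13/12 ≈ -1.0833.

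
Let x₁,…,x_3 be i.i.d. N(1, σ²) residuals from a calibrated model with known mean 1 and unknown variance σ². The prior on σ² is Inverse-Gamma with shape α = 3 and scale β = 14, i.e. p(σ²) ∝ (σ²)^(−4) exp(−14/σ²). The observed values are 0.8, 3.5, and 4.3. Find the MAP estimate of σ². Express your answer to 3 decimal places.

σ̂²_MAP = 4.107

Sum of squared deviations about the known mean: SS = (0.8−1)² + (3.5−1)² + (4.3−1)² = 17.18.
The Normal likelihood contributes (σ²)^(−n/2) exp(−SS/(2σ²)), so the posterior is Inverse-Gamma(α + n/2, β + SS/2) = Inverse-Gamma(4.5, 22.59).
The mode of Inverse-Gamma(a, b) is b/(a+1) = 22.59/5.5 ≈ 4.107.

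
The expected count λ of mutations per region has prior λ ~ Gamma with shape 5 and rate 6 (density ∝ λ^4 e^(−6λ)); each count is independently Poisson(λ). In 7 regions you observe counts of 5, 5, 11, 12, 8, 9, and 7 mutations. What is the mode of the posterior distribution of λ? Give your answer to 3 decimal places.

λ̂_MAP = 4.692

Σxᵢ = 5+5+11+12+8+9+7 = 57, with n = 7.
Posterior ∝ λ^4e^(−6λ) · λ^57e^(−7λ) = λ^61e^(−13λ), i.e. Gamma(shape=62, rate=13).
The mode of a Gamma(a, b) with a ≥ 1 (shape–rate) is (a−1)/b = 61/13 ≈ 4.692.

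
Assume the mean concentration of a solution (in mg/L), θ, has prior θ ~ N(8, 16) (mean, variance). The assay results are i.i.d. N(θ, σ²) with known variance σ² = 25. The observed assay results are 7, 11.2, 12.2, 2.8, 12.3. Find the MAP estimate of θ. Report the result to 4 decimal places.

n = 5; x̄ = (7 + 11.2 + 12.2 + 2.8 + 12.3)/5 = 45.5/5 = 9.1.
For a Normal prior and Normal likelihood with known variance, the posterior is Normal; its mode equals its mean, the precision-weighted average.
Prior precision 1/σ₀² = 1/16 = 0.0625; data precision n/σ² = 5/25 = 0.2.
θ̂ = (0.0625·8 + 0.2·9.1) / (0.0625 + 0.2) = 2.32/0.2625 = 928/105 ≈ 8.8381.

θ̂_MAP = 8.8381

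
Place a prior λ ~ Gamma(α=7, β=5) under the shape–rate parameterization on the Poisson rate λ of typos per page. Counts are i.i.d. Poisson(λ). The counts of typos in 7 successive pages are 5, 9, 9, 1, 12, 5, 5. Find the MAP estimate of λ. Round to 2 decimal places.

Σxᵢ = 5+9+9+1+12+5+5 = 46, with n = 7.
Posterior ∝ λ^6e^(−5λ) · λ^46e^(−7λ) = λ^52e^(−12λ), i.e. Gamma(shape=53, rate=12).
The mode of a Gamma(a, b) with a ≥ 1 (shape–rate) is (a−1)/b = 52/12 ≈ 4.33.

λ̂_MAP = 4.33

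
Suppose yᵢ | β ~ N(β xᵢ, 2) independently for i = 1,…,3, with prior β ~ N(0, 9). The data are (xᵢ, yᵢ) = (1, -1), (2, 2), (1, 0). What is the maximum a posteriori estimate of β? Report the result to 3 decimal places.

β̂_MAP = 0.482

log p(β | y) = −Σ(yᵢ − βxᵢ)²/(2·2) − β²/(2·9) + const.
Setting the derivative to zero: Σxᵢ(yᵢ − βxᵢ)/2 − β/9 = 0, so β = Σxᵢyᵢ / (Σxᵢ² + σ²/τ²).
Σxᵢyᵢ = 1·(-1) + 2·2 + 1·0 = 3; Σxᵢ² = 6; σ²/τ² = 2/9.
β̂_MAP = 3 / (6 + 2/9) = 3/(56/9) = 27/56 ≈ 0.482.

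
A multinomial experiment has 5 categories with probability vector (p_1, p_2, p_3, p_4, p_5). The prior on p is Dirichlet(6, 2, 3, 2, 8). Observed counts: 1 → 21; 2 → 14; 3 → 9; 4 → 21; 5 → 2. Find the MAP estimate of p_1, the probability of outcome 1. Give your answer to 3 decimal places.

The posterior is Dirichlet(αᵢ + nᵢ) = Dirichlet(27, 16, 12, 23, 10).
For a Dirichlet(a₁,…,a_K) with all aᵢ > 1, the mode has j-th component (aⱼ − 1)/(Σaᵢ − K).
Here Σaᵢ = 88 and K = 5, so p_1 = (27 − 1)/(88 − 5) = 26/83 ≈ 0.313.

MAP estimate: 0.313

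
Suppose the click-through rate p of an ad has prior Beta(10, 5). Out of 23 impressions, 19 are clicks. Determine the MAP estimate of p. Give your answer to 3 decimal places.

Prior: Beta(10, 5).
Data: 19 successes in 23 trials. The binomial likelihood contributes p^19(1−p)^4, so the posterior is Beta(10+19, 5+4) = Beta(29, 9).
For Beta(a, b) with a, b > 1 the mode is (a−1)/(a+b−2) = 28/36 ≈ 0.778.

p̂_MAP = 0.778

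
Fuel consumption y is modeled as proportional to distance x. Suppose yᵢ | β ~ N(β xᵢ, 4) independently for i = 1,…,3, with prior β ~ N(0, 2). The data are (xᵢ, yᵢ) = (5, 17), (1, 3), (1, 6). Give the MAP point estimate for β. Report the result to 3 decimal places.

β̂_MAP = 3.241

log p(β | y) = −Σ(yᵢ − βxᵢ)²/(2·4) − β²/(2·2) + const.
Setting the derivative to zero: Σxᵢ(yᵢ − βxᵢ)/4 − β/2 = 0, so β = Σxᵢyᵢ / (Σxᵢ² + σ²/τ²).
Σxᵢyᵢ = 5·17 + 1·3 + 1·6 = 94; Σxᵢ² = 27; σ²/τ² = 2.
β̂_MAP = 94 / (27 + 2) = 94/29 ≈ 3.241.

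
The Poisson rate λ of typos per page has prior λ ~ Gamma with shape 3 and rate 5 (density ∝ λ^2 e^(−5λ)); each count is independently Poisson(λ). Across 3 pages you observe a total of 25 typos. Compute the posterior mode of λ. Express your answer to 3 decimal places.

Σxᵢ = 25, n = 3.
Posterior ∝ λ^2e^(−5λ) · λ^25e^(−3λ) = λ^27e^(−8λ), i.e. Gamma(shape=28, rate=8).
The mode of a Gamma(a, b) with a ≥ 1 (shape–rate) is (a−1)/b = 27/8 ≈ 3.375.

λ̂_MAP = 3.375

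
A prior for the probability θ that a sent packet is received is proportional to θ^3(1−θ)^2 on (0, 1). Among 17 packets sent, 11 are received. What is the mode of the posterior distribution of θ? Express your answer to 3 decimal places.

θ̂_MAP = 0.636

The prior density ∝ θ^3(1−θ)^2 is the kernel of Beta(4, 3).
Data: 11 successes in 17 trials. The binomial likelihood contributes θ^11(1−θ)^6, so the posterior is Beta(4+11, 3+6) = Beta(15, 9).
For Beta(a, b) with a, b > 1 the mode is (a−1)/(a+b−2) = 14/22 ≈ 0.636.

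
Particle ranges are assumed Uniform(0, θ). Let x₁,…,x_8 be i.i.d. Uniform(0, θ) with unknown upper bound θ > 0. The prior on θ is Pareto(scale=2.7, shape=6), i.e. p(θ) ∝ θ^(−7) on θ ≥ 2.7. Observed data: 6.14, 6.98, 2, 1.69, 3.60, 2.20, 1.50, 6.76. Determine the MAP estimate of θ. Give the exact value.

θ̂_MAP = 6.98

The Uniform(0, θ) likelihood is θ^(−n) for θ ≥ max(xᵢ), zero otherwise. Here max(xᵢ) = 6.98.
Posterior ∝ θ^(−7) · θ^(−8) = θ^(−15) on θ ≥ max(2.7, 6.98) = 6.98.
This density is strictly decreasing in θ, so the posterior mode lies at the lower boundary of the support.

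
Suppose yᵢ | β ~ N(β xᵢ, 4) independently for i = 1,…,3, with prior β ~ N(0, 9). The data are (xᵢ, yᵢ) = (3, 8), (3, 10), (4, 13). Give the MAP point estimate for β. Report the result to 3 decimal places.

log p(β | y) = −Σ(yᵢ − βxᵢ)²/(2·4) − β²/(2·9) + const.
Setting the derivative to zero: Σxᵢ(yᵢ − βxᵢ)/4 − β/9 = 0, so β = Σxᵢyᵢ / (Σxᵢ² + σ²/τ²).
Σxᵢyᵢ = 3·8 + 3·10 + 4·13 = 106; Σxᵢ² = 34; σ²/τ² = 4/9.
β̂_MAP = 106 / (34 + 4/9) = 106/(310/9) = 477/155 ≈ 3.077.

β̂_MAP = 3.077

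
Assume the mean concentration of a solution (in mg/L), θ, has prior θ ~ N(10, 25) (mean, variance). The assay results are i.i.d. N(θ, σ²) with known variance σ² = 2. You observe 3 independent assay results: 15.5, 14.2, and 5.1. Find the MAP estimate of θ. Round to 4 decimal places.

n = 3; x̄ = (15.5 + 14.2 + 5.1)/3 = 34.8/3 = 11.6.
For a Normal prior and Normal likelihood with known variance, the posterior is Normal; its mode equals its mean, the precision-weighted average.
Prior precision 1/σ₀² = 1/25 = 0.04; data precision n/σ² = 3/2 = 1.5.
θ̂ = (0.04·10 + 1.5·11.6) / (0.04 + 1.5) = 17.8/1.54 = 890/77 ≈ 11.5584.

θ̂_MAP = 11.5584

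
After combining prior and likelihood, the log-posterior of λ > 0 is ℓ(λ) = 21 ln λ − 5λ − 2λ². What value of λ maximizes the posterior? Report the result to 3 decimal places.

ℓ'(λ) = 21/λ − 5 − 4λ. Setting this to zero and multiplying by λ: 4λ² + 5λ − 21 = 0.
λ = (−5 + √(5² + 4·4·21)) / (2·4) = (−5 + √361) / 8 = (−5 + 19)/8 = 7/4.
ℓ''(λ) = −21/λ² − 4 < 0, confirming a maximum.

λ̂_MAP = 1.750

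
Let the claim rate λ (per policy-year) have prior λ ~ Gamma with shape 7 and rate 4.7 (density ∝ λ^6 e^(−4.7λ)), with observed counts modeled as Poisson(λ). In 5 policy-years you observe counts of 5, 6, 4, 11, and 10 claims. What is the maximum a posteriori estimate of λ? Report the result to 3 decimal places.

λ̂_MAP = 4.330

Σxᵢ = 5+6+4+11+10 = 36, with n = 5.
Posterior ∝ λ^6e^(−4.7λ) · λ^36e^(−5λ) = λ^42e^(−9.7λ), i.e. Gamma(shape=43, rate=9.7).
The mode of a Gamma(a, b) with a ≥ 1 (shape–rate) is (a−1)/b = 42/9.7 ≈ 4.330.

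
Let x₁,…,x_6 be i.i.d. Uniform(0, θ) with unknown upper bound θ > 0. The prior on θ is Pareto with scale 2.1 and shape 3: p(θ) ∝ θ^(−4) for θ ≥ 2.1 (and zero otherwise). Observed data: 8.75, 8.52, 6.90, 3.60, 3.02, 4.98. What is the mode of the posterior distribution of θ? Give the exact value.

The Uniform(0, θ) likelihood is θ^(−n) for θ ≥ max(xᵢ), zero otherwise. Here max(xᵢ) = 8.75.
Posterior ∝ θ^(−4) · θ^(−6) = θ^(−10) on θ ≥ max(2.1, 8.75) = 8.75.
This density is strictly decreasing in θ, so the posterior mode lies at the lower boundary of the support.

θ̂_MAP = 8.75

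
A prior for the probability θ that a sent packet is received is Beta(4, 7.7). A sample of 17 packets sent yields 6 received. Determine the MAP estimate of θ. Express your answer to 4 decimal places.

θ̂_MAP = 0.3371

Prior: Beta(4, 7.7).
Data: 6 successes in 17 trials. The binomial likelihood contributes θ^6(1−θ)^11, so the posterior is Beta(4+6, 7.7+11) = Beta(10, 18.7).
For Beta(a, b) with a, b > 1 the mode is (a−1)/(a+b−2) = 9/26.7 ≈ 0.3371.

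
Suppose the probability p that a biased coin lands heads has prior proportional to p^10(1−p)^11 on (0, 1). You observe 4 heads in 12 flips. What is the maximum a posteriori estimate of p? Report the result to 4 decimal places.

The prior density ∝ p^10(1−p)^11 is the kernel of Beta(11, 12).
Data: 4 successes in 12 trials. The binomial likelihood contributes p^4(1−p)^8, so the posterior is Beta(11+4, 12+8) = Beta(15, 20).
For Beta(a, b) with a, b > 1 the mode is (a−1)/(a+b−2) = 14/33 ≈ 0.4242.

p̂_MAP = 0.4242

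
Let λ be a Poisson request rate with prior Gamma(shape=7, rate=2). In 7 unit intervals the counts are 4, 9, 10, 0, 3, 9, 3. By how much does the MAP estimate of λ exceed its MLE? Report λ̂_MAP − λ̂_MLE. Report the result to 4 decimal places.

MAP − MLE = -0.5397

Σxᵢ = 38. Posterior is Gamma(45, 9); MAP = (45−1)/9 = 44/9 ≈ 4.88889.
MLE = x̄ = 38/7 ≈ 5.42857.
Difference = 44/9 − 38/7 = -34/63 ≈ -0.5397.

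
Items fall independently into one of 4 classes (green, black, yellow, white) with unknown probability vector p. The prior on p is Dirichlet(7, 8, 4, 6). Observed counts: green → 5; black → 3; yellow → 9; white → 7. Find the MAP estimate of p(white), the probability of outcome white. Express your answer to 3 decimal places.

MAP estimate of p(white) = 0.267

The posterior is Dirichlet(αᵢ + nᵢ) = Dirichlet(12, 11, 13, 13).
For a Dirichlet(a₁,…,a_K) with all aᵢ > 1, the mode has j-th component (aⱼ − 1)/(Σaᵢ − K).
Here Σaᵢ = 49 and K = 4, so p(white) = (13 − 1)/(49 − 4) = 12/45 ≈ 0.267.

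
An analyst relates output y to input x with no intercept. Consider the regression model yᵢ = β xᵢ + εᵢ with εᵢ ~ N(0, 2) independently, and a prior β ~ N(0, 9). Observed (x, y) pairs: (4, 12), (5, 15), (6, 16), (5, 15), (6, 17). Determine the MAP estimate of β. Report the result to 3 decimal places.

β̂_MAP = 2.865

log p(β | y) = −Σ(yᵢ − βxᵢ)²/(2·2) − β²/(2·9) + const.
Setting the derivative to zero: Σxᵢ(yᵢ − βxᵢ)/2 − β/9 = 0, so β = Σxᵢyᵢ / (Σxᵢ² + σ²/τ²).
Σxᵢyᵢ = 4·12 + 5·15 + 6·16 + 5·15 + 6·17 = 396; Σxᵢ² = 138; σ²/τ² = 2/9.
β̂_MAP = 396 / (138 + 2/9) = 396/(1244/9) = 891/311 ≈ 2.865.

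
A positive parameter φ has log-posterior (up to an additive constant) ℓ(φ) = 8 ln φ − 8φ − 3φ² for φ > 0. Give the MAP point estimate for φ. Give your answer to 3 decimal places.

φ̂_MAP = 0.667

ℓ'(φ) = 8/φ − 8 − 6φ. Setting this to zero and multiplying by φ: 6φ² + 8φ − 8 = 0.
φ = (−8 + √(8² + 4·6·8)) / (2·6) = (−8 + √256) / 12 = (−8 + 16)/12 = 2/3.
ℓ''(φ) = −8/φ² − 6 < 0, confirming a maximum.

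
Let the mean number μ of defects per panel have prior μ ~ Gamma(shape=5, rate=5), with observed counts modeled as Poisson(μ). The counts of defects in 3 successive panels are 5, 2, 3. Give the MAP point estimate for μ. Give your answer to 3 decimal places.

μ̂_MAP = 1.750

Σxᵢ = 5+2+3 = 10, with n = 3.
Posterior ∝ μ^4e^(−5μ) · μ^10e^(−3μ) = μ^14e^(−8μ), i.e. Gamma(shape=15, rate=8).
The mode of a Gamma(a, b) with a ≥ 1 (shape–rate) is (a−1)/b = 14/8 ≈ 1.750.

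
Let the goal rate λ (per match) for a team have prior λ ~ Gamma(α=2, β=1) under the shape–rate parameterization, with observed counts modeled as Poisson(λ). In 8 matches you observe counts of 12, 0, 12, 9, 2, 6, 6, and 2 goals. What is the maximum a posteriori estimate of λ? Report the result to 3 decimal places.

Σxᵢ = 12+0+12+9+2+6+6+2 = 49, with n = 8.
Posterior ∝ λe^(−1λ) · λ^49e^(−8λ) = λ^50e^(−9λ), i.e. Gamma(shape=51, rate=9).
The mode of a Gamma(a, b) with a ≥ 1 (shape–rate) is (a−1)/b = 50/9 ≈ 5.556.

λ̂_MAP = 5.556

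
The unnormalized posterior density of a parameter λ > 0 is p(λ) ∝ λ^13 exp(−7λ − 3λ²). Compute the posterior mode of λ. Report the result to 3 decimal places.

ℓ'(λ) = 13/λ − 7 − 6λ. Setting this to zero and multiplying by λ: 6λ² + 7λ − 13 = 0.
λ = (−7 + √(7² + 4·6·13)) / (2·6) = (−7 + √361) / 12 = (−7 + 19)/12 = 1.
ℓ''(λ) = −13/λ² − 6 < 0, confirming a maximum.

λ̂_MAP = 1.000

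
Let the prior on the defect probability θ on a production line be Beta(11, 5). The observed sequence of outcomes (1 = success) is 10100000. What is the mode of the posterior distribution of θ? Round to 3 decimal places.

θ̂_MAP = 0.545

Prior: Beta(11, 5).
Data: 2 successes in 8 trials (from the sequence). The binomial likelihood contributes θ^2(1−θ)^6, so the posterior is Beta(11+2, 5+6) = Beta(13, 11).
For Beta(a, b) with a, b > 1 the mode is (a−1)/(a+b−2) = 12/22 ≈ 0.545.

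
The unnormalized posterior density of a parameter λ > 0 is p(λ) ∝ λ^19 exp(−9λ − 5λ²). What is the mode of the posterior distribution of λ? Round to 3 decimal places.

λ̂_MAP = 1.000

ℓ'(λ) = 19/λ − 9 − 10λ. Setting this to zero and multiplying by λ: 10λ² + 9λ − 19 = 0.
λ = (−9 + √(9² + 4·10·19)) / (2·10) = (−9 + √841) / 20 = (−9 + 29)/20 = 1.
ℓ''(λ) = −19/λ² − 10 < 0, confirming a maximum.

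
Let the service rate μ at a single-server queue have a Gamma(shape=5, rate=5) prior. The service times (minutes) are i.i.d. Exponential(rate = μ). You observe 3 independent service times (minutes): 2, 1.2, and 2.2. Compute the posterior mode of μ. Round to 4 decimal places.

The Exponential(rate=μ) likelihood is ∝ μ^n e^(−μΣtᵢ). Here n = 3 and Σtᵢ = 2 + 1.2 + 2.2 = 5.4.
Posterior ∝ μ^4e^(−5μ) · μ^3e^(−5.4μ) = μ^7e^(−10.4μ), i.e. Gamma(8, 10.4).
Mode = (a−1)/b = 7/10.4 ≈ 0.6731.

μ̂_MAP = 0.6731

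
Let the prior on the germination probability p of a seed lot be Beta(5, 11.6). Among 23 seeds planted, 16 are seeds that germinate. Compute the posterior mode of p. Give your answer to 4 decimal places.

Prior: Beta(5, 11.6).
Data: 16 successes in 23 trials. The binomial likelihood contributes p^16(1−p)^7, so the posterior is Beta(5+16, 11.6+7) = Beta(21, 18.6).
For Beta(a, b) with a, b > 1 the mode is (a−1)/(a+b−2) = 20/37.6 ≈ 0.5319.

p̂_MAP = 0.5319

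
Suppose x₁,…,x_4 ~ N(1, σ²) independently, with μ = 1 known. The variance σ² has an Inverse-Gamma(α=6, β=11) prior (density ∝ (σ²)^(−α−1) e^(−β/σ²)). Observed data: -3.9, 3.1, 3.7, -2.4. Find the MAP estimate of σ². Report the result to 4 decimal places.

Sum of squared deviations about the known mean: SS = (-3.9−1)² + (3.1−1)² + (3.7−1)² + (-2.4−1)² = 47.27.
The Normal likelihood contributes (σ²)^(−n/2) exp(−SS/(2σ²)), so the posterior is Inverse-Gamma(α + n/2, β + SS/2) = Inverse-Gamma(8, 34.635).
The mode of Inverse-Gamma(a, b) is b/(a+1) = 34.635/9 ≈ 3.8483.

σ̂²_MAP = 3.8483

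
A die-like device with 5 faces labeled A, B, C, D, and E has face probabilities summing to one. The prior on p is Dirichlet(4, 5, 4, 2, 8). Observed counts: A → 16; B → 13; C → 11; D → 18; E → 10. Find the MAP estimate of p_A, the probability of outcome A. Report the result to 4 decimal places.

MAP estimate of p_A = 0.2209

The posterior is Dirichlet(αᵢ + nᵢ) = Dirichlet(20, 18, 15, 20, 18).
For a Dirichlet(a₁,…,a_K) with all aᵢ > 1, the mode has j-th component (aⱼ − 1)/(Σaᵢ − K).
Here Σaᵢ = 91 and K = 5, so p_A = (20 − 1)/(91 − 5) = 19/86 ≈ 0.2209.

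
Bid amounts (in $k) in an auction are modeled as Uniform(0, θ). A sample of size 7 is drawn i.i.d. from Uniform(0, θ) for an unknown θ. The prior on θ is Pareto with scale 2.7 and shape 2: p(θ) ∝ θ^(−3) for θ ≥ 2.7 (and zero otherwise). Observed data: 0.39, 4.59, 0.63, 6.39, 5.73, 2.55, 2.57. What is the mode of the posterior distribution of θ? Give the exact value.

The Uniform(0, θ) likelihood is θ^(−n) for θ ≥ max(xᵢ), zero otherwise. Here max(xᵢ) = 6.39.
Posterior ∝ θ^(−3) · θ^(−7) = θ^(−10) on θ ≥ max(2.7, 6.39) = 6.39.
This density is strictly decreasing in θ, so the posterior mode lies at the lower boundary of the support.

θ̂_MAP = 6.39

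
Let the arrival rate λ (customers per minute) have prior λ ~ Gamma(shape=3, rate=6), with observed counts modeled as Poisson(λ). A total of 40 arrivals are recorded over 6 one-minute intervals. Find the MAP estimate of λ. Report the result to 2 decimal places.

Σxᵢ = 40, n = 6.
Posterior ∝ λ^2e^(−6λ) · λ^40e^(−6λ) = λ^42e^(−12λ), i.e. Gamma(shape=43, rate=12).
The mode of a Gamma(a, b) with a ≥ 1 (shape–rate) is (a−1)/b = 42/12 ≈ 3.50.

λ̂_MAP = 3.50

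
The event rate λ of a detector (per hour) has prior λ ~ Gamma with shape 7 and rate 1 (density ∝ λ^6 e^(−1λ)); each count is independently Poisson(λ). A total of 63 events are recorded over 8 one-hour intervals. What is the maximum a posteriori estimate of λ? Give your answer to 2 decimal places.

λ̂_MAP = 7.67

Σxᵢ = 63, n = 8.
Posterior ∝ λ^6e^(−1λ) · λ^63e^(−8λ) = λ^69e^(−9λ), i.e. Gamma(shape=70, rate=9).
The mode of a Gamma(a, b) with a ≥ 1 (shape–rate) is (a−1)/b = 69/9 ≈ 7.67.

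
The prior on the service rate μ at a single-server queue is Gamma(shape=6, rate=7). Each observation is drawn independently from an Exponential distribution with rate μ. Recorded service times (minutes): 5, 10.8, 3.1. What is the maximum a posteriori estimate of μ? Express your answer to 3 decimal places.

μ̂_MAP = 0.309

The Exponential(rate=μ) likelihood is ∝ μ^n e^(−μΣtᵢ). Here n = 3 and Σtᵢ = 5 + 10.8 + 3.1 = 18.9.
Posterior ∝ μ^5e^(−7μ) · μ^3e^(−18.9μ) = μ^8e^(−25.9μ), i.e. Gamma(9, 25.9).
Mode = (a−1)/b = 8/25.9 ≈ 0.309.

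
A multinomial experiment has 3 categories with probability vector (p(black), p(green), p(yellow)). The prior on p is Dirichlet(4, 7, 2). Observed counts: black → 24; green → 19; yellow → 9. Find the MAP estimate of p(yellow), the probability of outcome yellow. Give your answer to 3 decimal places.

MAP estimate of p(yellow) = 0.161

The posterior is Dirichlet(αᵢ + nᵢ) = Dirichlet(28, 26, 11).
For a Dirichlet(a₁,…,a_K) with all aᵢ > 1, the mode has j-th component (aⱼ − 1)/(Σaᵢ − K).
Here Σaᵢ = 65 and K = 3, so p(yellow) = (11 − 1)/(65 − 3) = 10/62 ≈ 0.161.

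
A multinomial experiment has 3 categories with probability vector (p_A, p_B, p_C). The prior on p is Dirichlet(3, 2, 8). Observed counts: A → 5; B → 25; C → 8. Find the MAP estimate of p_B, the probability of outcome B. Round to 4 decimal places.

MAP estimate of p_B = 0.5417

The posterior is Dirichlet(αᵢ + nᵢ) = Dirichlet(8, 27, 16).
For a Dirichlet(a₁,…,a_K) with all aᵢ > 1, the mode has j-th component (aⱼ − 1)/(Σaᵢ − K).
Here Σaᵢ = 51 and K = 3, so p_B = (27 − 1)/(51 − 3) = 26/48 ≈ 0.5417.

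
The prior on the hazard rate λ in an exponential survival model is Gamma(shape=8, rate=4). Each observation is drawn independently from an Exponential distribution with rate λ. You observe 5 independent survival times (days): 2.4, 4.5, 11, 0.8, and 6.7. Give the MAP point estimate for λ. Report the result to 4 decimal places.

λ̂_MAP = 0.4082

The Exponential(rate=λ) likelihood is ∝ λ^n e^(−λΣtᵢ). Here n = 5 and Σtᵢ = 2.4 + 4.5 + 11 + 0.8 + 6.7 = 25.4.
Posterior ∝ λ^7e^(−4λ) · λ^5e^(−25.4λ) = λ^12e^(−29.4λ), i.e. Gamma(13, 29.4).
Mode = (a−1)/b = 12/29.4 ≈ 0.4082.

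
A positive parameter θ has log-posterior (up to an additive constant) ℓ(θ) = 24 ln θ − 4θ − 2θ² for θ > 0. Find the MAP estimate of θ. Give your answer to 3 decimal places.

ℓ'(θ) = 24/θ − 4 − 4θ. Setting this to zero and multiplying by θ: 4θ² + 4θ − 24 = 0.
θ = (−4 + √(4² + 4·4·24)) / (2·4) = (−4 + √400) / 8 = (−4 + 20)/8 = 2.
ℓ''(θ) = −24/θ² − 4 < 0, confirming a maximum.

θ̂_MAP = 2.000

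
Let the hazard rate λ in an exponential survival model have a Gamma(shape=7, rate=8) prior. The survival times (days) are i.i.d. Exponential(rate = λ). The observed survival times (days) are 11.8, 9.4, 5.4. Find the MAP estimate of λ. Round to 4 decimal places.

The Exponential(rate=λ) likelihood is ∝ λ^n e^(−λΣtᵢ). Here n = 3 and Σtᵢ = 11.8 + 9.4 + 5.4 = 26.6.
Posterior ∝ λ^6e^(−8λ) · λ^3e^(−26.6λ) = λ^9e^(−34.6λ), i.e. Gamma(10, 34.6).
Mode = (a−1)/b = 9/34.6 ≈ 0.2601.

λ̂_MAP = 0.2601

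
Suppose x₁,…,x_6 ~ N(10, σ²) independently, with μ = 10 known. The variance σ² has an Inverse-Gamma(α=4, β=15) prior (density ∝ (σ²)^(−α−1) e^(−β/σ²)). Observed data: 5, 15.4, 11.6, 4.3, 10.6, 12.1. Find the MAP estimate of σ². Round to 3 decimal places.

Sum of squared deviations about the known mean: SS = (5−10)² + (15.4−10)² + (11.6−10)² + (4.3−10)² + (10.6−10)² + (12.1−10)² = 93.98.
The Normal likelihood contributes (σ²)^(−n/2) exp(−SS/(2σ²)), so the posterior is Inverse-Gamma(α + n/2, β + SS/2) = Inverse-Gamma(7, 61.99).
The mode of Inverse-Gamma(a, b) is b/(a+1) = 61.99/8 ≈ 7.749.

σ̂²_MAP = 7.749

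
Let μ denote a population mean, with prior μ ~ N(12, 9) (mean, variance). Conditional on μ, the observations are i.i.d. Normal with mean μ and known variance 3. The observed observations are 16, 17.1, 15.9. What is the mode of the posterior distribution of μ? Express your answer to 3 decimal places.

n = 3; x̄ = (16 + 17.1 + 15.9)/3 = 49/3 = 49/3 ≈ 16.3333.
For a Normal prior and Normal likelihood with known variance, the posterior is Normal; its mode equals its mean, the precision-weighted average.
Prior precision 1/σ₀² = 1/9; data precision n/σ² = 3/3 = 1.
μ̂ = ((1/9)·12 + 1·(49/3)) / (1/9 + 1) = (53/3)/(10/9) = 15.900.

μ̂_MAP = 15.900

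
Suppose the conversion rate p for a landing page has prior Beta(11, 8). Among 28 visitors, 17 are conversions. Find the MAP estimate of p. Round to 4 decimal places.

Prior: Beta(11, 8).
Data: 17 successes in 28 trials. The binomial likelihood contributes p^17(1−p)^11, so the posterior is Beta(11+17, 8+11) = Beta(28, 19).
For Beta(a, b) with a, b > 1 the mode is (a−1)/(a+b−2) = 27/45 ≈ 0.6000.

p̂_MAP = 0.6000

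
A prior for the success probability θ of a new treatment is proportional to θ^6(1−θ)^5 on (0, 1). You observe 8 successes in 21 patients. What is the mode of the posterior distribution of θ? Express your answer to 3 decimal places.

The prior density ∝ θ^6(1−θ)^5 is the kernel of Beta(7, 6).
Data: 8 successes in 21 trials. The binomial likelihood contributes θ^8(1−θ)^13, so the posterior is Beta(7+8, 6+13) = Beta(15, 19).
For Beta(a, b) with a, b > 1 the mode is (a−1)/(a+b−2) = 14/32 ≈ 0.438.

θ̂_MAP = 0.438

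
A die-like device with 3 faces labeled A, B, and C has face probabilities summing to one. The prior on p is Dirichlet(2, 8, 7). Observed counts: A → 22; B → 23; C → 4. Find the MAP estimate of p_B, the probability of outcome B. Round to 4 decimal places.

The posterior is Dirichlet(αᵢ + nᵢ) = Dirichlet(24, 31, 11).
For a Dirichlet(a₁,…,a_K) with all aᵢ > 1, the mode has j-th component (aⱼ − 1)/(Σaᵢ − K).
Here Σaᵢ = 66 and K = 3, so p_B = (31 − 1)/(66 − 3) = 30/63 ≈ 0.4762.

MAP estimate of p_B = 0.4762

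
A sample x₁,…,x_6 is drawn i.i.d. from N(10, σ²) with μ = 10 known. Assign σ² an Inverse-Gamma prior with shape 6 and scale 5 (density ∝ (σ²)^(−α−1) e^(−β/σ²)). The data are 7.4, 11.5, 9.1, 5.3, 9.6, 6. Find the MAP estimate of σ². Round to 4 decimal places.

Sum of squared deviations about the known mean: SS = (7.4−10)² + (11.5−10)² + (9.1−10)² + (5.3−10)² + (9.6−10)² + (6−10)² = 48.07.
The Normal likelihood contributes (σ²)^(−n/2) exp(−SS/(2σ²)), so the posterior is Inverse-Gamma(α + n/2, β + SS/2) = Inverse-Gamma(9, 29.035).
The mode of Inverse-Gamma(a, b) is b/(a+1) = 29.035/10 ≈ 2.9035.

σ̂²_MAP = 2.9035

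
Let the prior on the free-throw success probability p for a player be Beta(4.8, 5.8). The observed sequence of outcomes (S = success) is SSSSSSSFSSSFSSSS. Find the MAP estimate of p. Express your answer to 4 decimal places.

Prior: Beta(4.8, 5.8).
Data: 14 successes in 16 trials (from the sequence). The binomial likelihood contributes p^14(1−p)^2, so the posterior is Beta(4.8+14, 5.8+2) = Beta(18.8, 7.8).
For Beta(a, b) with a, b > 1 the mode is (a−1)/(a+b−2) = 17.8/24.6 ≈ 0.7236.

p̂_MAP = 0.7236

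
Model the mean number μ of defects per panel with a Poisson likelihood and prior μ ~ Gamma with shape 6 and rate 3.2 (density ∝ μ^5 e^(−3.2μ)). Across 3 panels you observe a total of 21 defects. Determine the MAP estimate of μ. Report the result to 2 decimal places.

Σxᵢ = 21, n = 3.
Posterior ∝ μ^5e^(−3.2μ) · μ^21e^(−3μ) = μ^26e^(−6.2μ), i.e. Gamma(shape=27, rate=6.2).
The mode of a Gamma(a, b) with a ≥ 1 (shape–rate) is (a−1)/b = 26/6.2 ≈ 4.19.

μ̂_MAP = 4.19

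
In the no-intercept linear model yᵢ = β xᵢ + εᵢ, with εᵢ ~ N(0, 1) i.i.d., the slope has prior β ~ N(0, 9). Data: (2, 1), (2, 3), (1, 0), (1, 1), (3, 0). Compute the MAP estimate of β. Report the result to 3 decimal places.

log p(β | y) = −Σ(yᵢ − βxᵢ)²/(2·1) − β²/(2·9) + const.
Setting the derivative to zero: Σxᵢ(yᵢ − βxᵢ)/1 − β/9 = 0, so β = Σxᵢyᵢ / (Σxᵢ² + σ²/τ²).
Σxᵢyᵢ = 2·1 + 2·3 + 1·0 + 1·1 + 3·0 = 9; Σxᵢ² = 19; σ²/τ² = 1/9.
β̂_MAP = 9 / (19 + 1/9) = 9/(172/9) = 81/172 ≈ 0.471.

β̂_MAP = 0.471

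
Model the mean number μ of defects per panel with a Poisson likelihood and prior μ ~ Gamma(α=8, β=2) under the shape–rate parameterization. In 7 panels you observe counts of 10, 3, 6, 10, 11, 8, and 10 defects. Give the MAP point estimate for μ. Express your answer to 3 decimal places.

Σxᵢ = 10+3+6+10+11+8+10 = 58, with n = 7.
Posterior ∝ μ^7e^(−2μ) · μ^58e^(−7μ) = μ^65e^(−9μ), i.e. Gamma(shape=66, rate=9).
The mode of a Gamma(a, b) with a ≥ 1 (shape–rate) is (a−1)/b = 65/9 ≈ 7.222.

μ̂_MAP = 7.222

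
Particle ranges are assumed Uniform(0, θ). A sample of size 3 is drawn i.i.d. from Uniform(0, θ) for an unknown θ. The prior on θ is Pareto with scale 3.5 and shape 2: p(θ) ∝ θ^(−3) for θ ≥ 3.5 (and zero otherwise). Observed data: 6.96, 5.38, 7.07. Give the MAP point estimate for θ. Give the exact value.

The Uniform(0, θ) likelihood is θ^(−n) for θ ≥ max(xᵢ), zero otherwise. Here max(xᵢ) = 7.07.
Posterior ∝ θ^(−3) · θ^(−3) = θ^(−6) on θ ≥ max(3.5, 7.07) = 7.07.
This density is strictly decreasing in θ, so the posterior mode lies at the lower boundary of the support.

θ̂_MAP = 7.07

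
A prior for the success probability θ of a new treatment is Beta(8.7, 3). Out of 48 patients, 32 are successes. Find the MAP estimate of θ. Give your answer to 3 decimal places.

θ̂_MAP = 0.688

Prior: Beta(8.7, 3).
Data: 32 successes in 48 trials. The binomial likelihood contributes θ^32(1−θ)^16, so the posterior is Beta(8.7+32, 3+16) = Beta(40.7, 19).
For Beta(a, b) with a, b > 1 the mode is (a−1)/(a+b−2) = 39.7/57.7 ≈ 0.688.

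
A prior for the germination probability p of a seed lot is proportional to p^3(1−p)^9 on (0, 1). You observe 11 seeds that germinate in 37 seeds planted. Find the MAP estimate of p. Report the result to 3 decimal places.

p̂_MAP = 0.286

The prior density ∝ p^3(1−p)^9 is the kernel of Beta(4, 10).
Data: 11 successes in 37 trials. The binomial likelihood contributes p^11(1−p)^26, so the posterior is Beta(4+11, 10+26) = Beta(15, 36).
For Beta(a, b) with a, b > 1 the mode is (a−1)/(a+b−2) = 14/49 ≈ 0.286.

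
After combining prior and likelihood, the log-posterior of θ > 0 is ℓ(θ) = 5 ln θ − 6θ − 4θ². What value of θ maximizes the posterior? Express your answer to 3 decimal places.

ℓ'(θ) = 5/θ − 6 − 8θ. Setting this to zero and multiplying by θ: 8θ² + 6θ − 5 = 0.
θ = (−6 + √(6² + 4·8·5)) / (2·8) = (−6 + √196) / 16 = (−6 + 14)/16 = 1/2.
ℓ''(θ) = −5/θ² − 8 < 0, confirming a maximum.

θ̂_MAP = 0.500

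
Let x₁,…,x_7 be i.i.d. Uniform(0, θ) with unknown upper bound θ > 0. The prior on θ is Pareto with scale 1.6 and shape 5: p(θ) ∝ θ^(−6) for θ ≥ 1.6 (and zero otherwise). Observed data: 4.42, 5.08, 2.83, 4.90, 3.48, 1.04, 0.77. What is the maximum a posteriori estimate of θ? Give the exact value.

The Uniform(0, θ) likelihood is θ^(−n) for θ ≥ max(xᵢ), zero otherwise. Here max(xᵢ) = 5.08.
Posterior ∝ θ^(−6) · θ^(−7) = θ^(−13) on θ ≥ max(1.6, 5.08) = 5.08.
This density is strictly decreasing in θ, so the posterior mode lies at the lower boundary of the support.

θ̂_MAP = 5.08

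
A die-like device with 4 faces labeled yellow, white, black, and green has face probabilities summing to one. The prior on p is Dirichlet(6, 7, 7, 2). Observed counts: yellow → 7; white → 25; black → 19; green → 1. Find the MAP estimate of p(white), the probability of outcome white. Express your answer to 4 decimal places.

The posterior is Dirichlet(αᵢ + nᵢ) = Dirichlet(13, 32, 26, 3).
For a Dirichlet(a₁,…,a_K) with all aᵢ > 1, the mode has j-th component (aⱼ − 1)/(Σaᵢ − K).
Here Σaᵢ = 74 and K = 4, so p(white) = (32 − 1)/(74 − 4) = 31/70 ≈ 0.4429.

MAP estimate of p(white) = 0.4429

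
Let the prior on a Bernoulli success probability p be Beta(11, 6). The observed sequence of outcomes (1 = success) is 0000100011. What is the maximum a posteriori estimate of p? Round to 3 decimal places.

p̂_MAP = 0.520

Prior: Beta(11, 6).
Data: 3 successes in 10 trials (from the sequence). The binomial likelihood contributes p^3(1−p)^7, so the posterior is Beta(11+3, 6+7) = Beta(14, 13).
For Beta(a, b) with a, b > 1 the mode is (a−1)/(a+b−2) = 13/25 ≈ 0.520.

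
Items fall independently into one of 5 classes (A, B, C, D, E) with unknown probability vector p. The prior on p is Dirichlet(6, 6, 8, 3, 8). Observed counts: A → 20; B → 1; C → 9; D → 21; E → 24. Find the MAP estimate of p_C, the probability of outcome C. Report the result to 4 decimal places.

The posterior is Dirichlet(αᵢ + nᵢ) = Dirichlet(26, 7, 17, 24, 32).
For a Dirichlet(a₁,…,a_K) with all aᵢ > 1, the mode has j-th component (aⱼ − 1)/(Σaᵢ − K).
Here Σaᵢ = 106 and K = 5, so p_C = (17 − 1)/(106 − 5) = 16/101 ≈ 0.1584.

MAP estimate of p_C = 0.1584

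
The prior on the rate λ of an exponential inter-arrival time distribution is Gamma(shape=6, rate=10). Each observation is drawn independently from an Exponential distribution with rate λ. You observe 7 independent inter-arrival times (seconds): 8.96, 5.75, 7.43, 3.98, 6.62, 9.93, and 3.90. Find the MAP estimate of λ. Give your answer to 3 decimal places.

λ̂_MAP = 0.212

The Exponential(rate=λ) likelihood is ∝ λ^n e^(−λΣtᵢ). Here n = 7 and Σtᵢ = 8.96 + 5.75 + 7.43 + 3.98 + 6.62 + 9.93 + 3.90 = 46.57.
Posterior ∝ λ^5e^(−10λ) · λ^7e^(−46.57λ) = λ^12e^(−56.57λ), i.e. Gamma(13, 56.57).
Mode = (a−1)/b = 12/56.57 ≈ 0.212.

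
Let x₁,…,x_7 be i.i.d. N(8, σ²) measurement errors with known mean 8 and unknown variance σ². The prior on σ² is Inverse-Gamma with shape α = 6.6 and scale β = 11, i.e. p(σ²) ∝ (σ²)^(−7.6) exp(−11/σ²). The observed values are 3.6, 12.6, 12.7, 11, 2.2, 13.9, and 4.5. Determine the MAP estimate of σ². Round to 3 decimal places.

Sum of squared deviations about the known mean: SS = (3.6−8)² + (12.6−8)² + (12.7−8)² + (11−8)² + (2.2−8)² + (13.9−8)² + (4.5−8)² = 152.31.
The Normal likelihood contributes (σ²)^(−n/2) exp(−SS/(2σ²)), so the posterior is Inverse-Gamma(α + n/2, β + SS/2) = Inverse-Gamma(10.1, 87.155).
The mode of Inverse-Gamma(a, b) is b/(a+1) = 87.155/11.1 ≈ 7.852.

σ̂²_MAP = 7.852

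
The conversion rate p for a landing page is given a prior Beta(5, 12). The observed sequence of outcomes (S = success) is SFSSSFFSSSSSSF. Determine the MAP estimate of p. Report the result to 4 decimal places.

Prior: Beta(5, 12).
Data: 10 successes in 14 trials (from the sequence). The binomial likelihood contributes p^10(1−p)^4, so the posterior is Beta(5+10, 12+4) = Beta(15, 16).
For Beta(a, b) with a, b > 1 the mode is (a−1)/(a+b−2) = 14/29 ≈ 0.4828.

p̂_MAP = 0.4828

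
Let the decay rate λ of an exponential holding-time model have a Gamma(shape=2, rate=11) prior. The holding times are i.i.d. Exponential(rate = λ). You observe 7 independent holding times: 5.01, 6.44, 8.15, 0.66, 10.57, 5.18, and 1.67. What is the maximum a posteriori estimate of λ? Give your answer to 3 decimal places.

λ̂_MAP = 0.164

The Exponential(rate=λ) likelihood is ∝ λ^n e^(−λΣtᵢ). Here n = 7 and Σtᵢ = 5.01 + 6.44 + 8.15 + 0.66 + 10.57 + 5.18 + 1.67 = 37.68.
Posterior ∝ λe^(−11λ) · λ^7e^(−37.68λ) = λ^8e^(−48.68λ), i.e. Gamma(9, 48.68).
Mode = (a−1)/b = 8/48.68 ≈ 0.164.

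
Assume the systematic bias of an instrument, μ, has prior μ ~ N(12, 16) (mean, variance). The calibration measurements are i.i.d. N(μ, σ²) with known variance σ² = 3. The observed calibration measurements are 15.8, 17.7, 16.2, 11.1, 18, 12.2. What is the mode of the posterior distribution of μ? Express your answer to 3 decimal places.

μ̂_MAP = 15.071

n = 6; x̄ = (15.8 + 17.7 + 16.2 + 11.1 + 18 + 12.2)/6 = 91/6 = 91/6 ≈ 15.1667.
For a Normal prior and Normal likelihood with known variance, the posterior is Normal; its mode equals its mean, the precision-weighted average.
Prior precision 1/σ₀² = 1/16 = 0.0625; data precision n/σ² = 6/3 = 2.
μ̂ = (0.0625·12 + 2·(91/6)) / (0.0625 + 2) = (373/12)/2.0625 = 1492/99 ≈ 15.071.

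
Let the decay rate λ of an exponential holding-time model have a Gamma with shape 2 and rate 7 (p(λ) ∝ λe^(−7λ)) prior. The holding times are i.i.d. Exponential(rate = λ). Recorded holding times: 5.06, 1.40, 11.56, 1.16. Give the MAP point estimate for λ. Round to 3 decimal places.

λ̂_MAP = 0.191

The Exponential(rate=λ) likelihood is ∝ λ^n e^(−λΣtᵢ). Here n = 4 and Σtᵢ = 5.06 + 1.40 + 11.56 + 1.16 = 19.18.
Posterior ∝ λe^(−7λ) · λ^4e^(−19.18λ) = λ^5e^(−26.18λ), i.e. Gamma(6, 26.18).
Mode = (a−1)/b = 5/26.18 ≈ 0.191.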